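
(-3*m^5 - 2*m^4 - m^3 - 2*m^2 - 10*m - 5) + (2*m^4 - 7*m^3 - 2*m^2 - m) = -3*m^5 - 8*m^3 - 4*m^2 - 11*m - 5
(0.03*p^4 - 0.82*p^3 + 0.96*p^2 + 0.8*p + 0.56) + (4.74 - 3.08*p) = 0.03*p^4 - 0.82*p^3 + 0.96*p^2 - 2.28*p + 5.3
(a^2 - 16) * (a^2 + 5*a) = a^4 + 5*a^3 - 16*a^2 - 80*a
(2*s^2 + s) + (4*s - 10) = 2*s^2 + 5*s - 10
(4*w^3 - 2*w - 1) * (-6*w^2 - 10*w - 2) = -24*w^5 - 40*w^4 + 4*w^3 + 26*w^2 + 14*w + 2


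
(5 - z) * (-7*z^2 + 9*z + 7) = 7*z^3 - 44*z^2 + 38*z + 35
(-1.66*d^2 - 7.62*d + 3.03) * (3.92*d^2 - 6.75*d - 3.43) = -6.5072*d^4 - 18.6654*d^3 + 69.0064*d^2 + 5.6841*d - 10.3929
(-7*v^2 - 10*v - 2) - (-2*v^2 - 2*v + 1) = -5*v^2 - 8*v - 3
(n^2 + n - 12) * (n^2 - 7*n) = n^4 - 6*n^3 - 19*n^2 + 84*n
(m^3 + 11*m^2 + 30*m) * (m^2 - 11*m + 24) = m^5 - 67*m^3 - 66*m^2 + 720*m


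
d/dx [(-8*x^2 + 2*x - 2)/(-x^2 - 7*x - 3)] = 2*(29*x^2 + 22*x - 10)/(x^4 + 14*x^3 + 55*x^2 + 42*x + 9)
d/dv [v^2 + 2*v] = 2*v + 2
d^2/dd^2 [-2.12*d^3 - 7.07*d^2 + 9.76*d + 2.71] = -12.72*d - 14.14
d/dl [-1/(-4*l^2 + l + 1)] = (1 - 8*l)/(-4*l^2 + l + 1)^2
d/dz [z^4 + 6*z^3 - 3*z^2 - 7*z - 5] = 4*z^3 + 18*z^2 - 6*z - 7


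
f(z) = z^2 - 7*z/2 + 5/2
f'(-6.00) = -15.50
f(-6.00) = 59.50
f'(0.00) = -3.50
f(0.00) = 2.50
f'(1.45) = -0.60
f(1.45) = -0.47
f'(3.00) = 2.50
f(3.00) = 1.00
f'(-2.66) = -8.82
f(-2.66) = 18.89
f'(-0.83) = -5.16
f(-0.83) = 6.09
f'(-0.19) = -3.88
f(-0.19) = 3.20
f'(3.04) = 2.58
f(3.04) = 1.10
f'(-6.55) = -16.60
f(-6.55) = 68.33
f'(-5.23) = -13.96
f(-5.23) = 48.16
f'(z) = 2*z - 7/2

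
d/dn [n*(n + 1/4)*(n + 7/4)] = 3*n^2 + 4*n + 7/16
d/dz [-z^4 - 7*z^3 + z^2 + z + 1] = -4*z^3 - 21*z^2 + 2*z + 1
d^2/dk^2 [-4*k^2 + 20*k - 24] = -8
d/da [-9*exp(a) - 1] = -9*exp(a)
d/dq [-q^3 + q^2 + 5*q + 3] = -3*q^2 + 2*q + 5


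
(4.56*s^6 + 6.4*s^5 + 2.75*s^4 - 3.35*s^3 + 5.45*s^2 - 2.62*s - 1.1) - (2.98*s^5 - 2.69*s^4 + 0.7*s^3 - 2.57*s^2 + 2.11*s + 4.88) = 4.56*s^6 + 3.42*s^5 + 5.44*s^4 - 4.05*s^3 + 8.02*s^2 - 4.73*s - 5.98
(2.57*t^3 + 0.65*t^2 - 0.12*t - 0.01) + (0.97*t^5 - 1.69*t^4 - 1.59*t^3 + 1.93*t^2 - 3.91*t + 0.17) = 0.97*t^5 - 1.69*t^4 + 0.98*t^3 + 2.58*t^2 - 4.03*t + 0.16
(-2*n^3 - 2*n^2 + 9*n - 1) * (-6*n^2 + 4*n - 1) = 12*n^5 + 4*n^4 - 60*n^3 + 44*n^2 - 13*n + 1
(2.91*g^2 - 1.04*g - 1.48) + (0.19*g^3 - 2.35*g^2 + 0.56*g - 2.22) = 0.19*g^3 + 0.56*g^2 - 0.48*g - 3.7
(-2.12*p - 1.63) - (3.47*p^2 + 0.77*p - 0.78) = -3.47*p^2 - 2.89*p - 0.85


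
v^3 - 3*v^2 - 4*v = v*(v - 4)*(v + 1)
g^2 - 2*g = g*(g - 2)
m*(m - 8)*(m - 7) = m^3 - 15*m^2 + 56*m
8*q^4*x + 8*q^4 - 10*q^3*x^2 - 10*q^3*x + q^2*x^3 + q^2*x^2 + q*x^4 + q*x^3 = (-2*q + x)*(-q + x)*(4*q + x)*(q*x + q)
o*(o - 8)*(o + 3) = o^3 - 5*o^2 - 24*o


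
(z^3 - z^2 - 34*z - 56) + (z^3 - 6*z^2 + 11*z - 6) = 2*z^3 - 7*z^2 - 23*z - 62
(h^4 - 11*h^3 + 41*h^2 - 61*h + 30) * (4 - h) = -h^5 + 15*h^4 - 85*h^3 + 225*h^2 - 274*h + 120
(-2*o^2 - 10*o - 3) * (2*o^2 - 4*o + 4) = -4*o^4 - 12*o^3 + 26*o^2 - 28*o - 12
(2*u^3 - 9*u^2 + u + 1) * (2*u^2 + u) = 4*u^5 - 16*u^4 - 7*u^3 + 3*u^2 + u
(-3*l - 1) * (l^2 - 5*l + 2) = -3*l^3 + 14*l^2 - l - 2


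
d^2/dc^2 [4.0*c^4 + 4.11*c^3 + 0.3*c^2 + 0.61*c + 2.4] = 48.0*c^2 + 24.66*c + 0.6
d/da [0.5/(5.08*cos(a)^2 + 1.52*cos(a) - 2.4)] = (5.08*cos(a) + 0.76)*sin(a)/(5.08*cos(a)^2 + 1.52*cos(a) - 2.4)^2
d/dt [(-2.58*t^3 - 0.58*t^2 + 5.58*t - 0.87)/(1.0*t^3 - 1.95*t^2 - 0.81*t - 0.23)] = (5.611*t^4 - 6.9804*t^3 + 15.741*t^2 - 3.1262*t - 1.9881)/(1.0*t^6 - 3.9*t^5 + 2.1825*t^4 + 2.699*t^3 + 1.5531*t^2 + 0.3726*t + 0.0529)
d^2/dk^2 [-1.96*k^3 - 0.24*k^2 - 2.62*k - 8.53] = -11.76*k - 0.48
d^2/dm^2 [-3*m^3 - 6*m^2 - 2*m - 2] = -18*m - 12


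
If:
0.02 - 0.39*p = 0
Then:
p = 0.05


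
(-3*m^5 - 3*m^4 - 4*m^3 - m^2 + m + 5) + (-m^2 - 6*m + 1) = -3*m^5 - 3*m^4 - 4*m^3 - 2*m^2 - 5*m + 6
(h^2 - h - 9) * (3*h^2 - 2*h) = 3*h^4 - 5*h^3 - 25*h^2 + 18*h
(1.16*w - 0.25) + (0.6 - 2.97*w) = 0.35 - 1.81*w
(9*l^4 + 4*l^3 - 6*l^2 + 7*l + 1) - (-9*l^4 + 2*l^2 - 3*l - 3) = 18*l^4 + 4*l^3 - 8*l^2 + 10*l + 4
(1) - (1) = 0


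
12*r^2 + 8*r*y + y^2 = (2*r + y)*(6*r + y)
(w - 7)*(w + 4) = w^2 - 3*w - 28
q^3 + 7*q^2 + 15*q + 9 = (q + 1)*(q + 3)^2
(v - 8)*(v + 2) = v^2 - 6*v - 16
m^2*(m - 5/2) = m^3 - 5*m^2/2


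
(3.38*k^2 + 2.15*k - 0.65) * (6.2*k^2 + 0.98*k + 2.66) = 20.956*k^4 + 16.6424*k^3 + 7.0678*k^2 + 5.082*k - 1.729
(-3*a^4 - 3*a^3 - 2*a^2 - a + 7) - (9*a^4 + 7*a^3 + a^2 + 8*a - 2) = -12*a^4 - 10*a^3 - 3*a^2 - 9*a + 9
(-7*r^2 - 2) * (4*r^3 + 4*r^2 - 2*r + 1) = -28*r^5 - 28*r^4 + 6*r^3 - 15*r^2 + 4*r - 2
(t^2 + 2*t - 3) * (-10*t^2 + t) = -10*t^4 - 19*t^3 + 32*t^2 - 3*t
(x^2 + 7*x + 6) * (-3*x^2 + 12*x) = -3*x^4 - 9*x^3 + 66*x^2 + 72*x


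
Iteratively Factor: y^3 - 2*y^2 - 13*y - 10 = (y + 2)*(y^2 - 4*y - 5) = (y - 5)*(y + 2)*(y + 1)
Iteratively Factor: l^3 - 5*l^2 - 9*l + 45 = (l - 5)*(l^2 - 9) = (l - 5)*(l - 3)*(l + 3)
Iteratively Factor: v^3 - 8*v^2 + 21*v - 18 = (v - 3)*(v^2 - 5*v + 6) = (v - 3)*(v - 2)*(v - 3)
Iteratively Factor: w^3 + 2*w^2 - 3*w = (w)*(w^2 + 2*w - 3) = w*(w - 1)*(w + 3)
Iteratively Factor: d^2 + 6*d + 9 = (d + 3)*(d + 3)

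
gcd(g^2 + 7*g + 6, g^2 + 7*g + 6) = g^2 + 7*g + 6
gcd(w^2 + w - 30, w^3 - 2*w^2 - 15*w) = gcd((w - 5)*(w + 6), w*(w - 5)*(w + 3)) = w - 5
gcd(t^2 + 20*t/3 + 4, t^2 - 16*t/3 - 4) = t + 2/3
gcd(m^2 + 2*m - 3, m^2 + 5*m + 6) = m + 3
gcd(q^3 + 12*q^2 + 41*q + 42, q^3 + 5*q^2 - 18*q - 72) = q + 3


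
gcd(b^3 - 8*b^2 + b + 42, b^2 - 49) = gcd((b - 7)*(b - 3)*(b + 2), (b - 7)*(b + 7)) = b - 7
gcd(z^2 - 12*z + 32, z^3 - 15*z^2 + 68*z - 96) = z^2 - 12*z + 32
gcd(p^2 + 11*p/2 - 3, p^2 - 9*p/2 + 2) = p - 1/2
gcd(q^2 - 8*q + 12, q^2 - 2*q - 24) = q - 6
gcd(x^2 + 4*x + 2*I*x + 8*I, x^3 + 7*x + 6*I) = x + 2*I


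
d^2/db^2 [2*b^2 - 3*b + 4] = 4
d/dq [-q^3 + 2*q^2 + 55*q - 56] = -3*q^2 + 4*q + 55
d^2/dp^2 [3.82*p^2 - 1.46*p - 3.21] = 7.64000000000000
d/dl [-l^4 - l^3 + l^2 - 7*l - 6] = -4*l^3 - 3*l^2 + 2*l - 7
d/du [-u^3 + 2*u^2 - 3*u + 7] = -3*u^2 + 4*u - 3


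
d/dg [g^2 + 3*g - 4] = 2*g + 3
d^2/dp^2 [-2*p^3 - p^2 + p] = -12*p - 2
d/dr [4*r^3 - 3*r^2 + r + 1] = 12*r^2 - 6*r + 1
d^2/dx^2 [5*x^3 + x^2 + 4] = 30*x + 2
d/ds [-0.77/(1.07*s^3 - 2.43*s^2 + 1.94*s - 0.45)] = (2.4717*s^2 - 3.7422*s + 1.4938)/(1.07*s^3 - 2.43*s^2 + 1.94*s - 0.45)^2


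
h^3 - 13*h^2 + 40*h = h*(h - 8)*(h - 5)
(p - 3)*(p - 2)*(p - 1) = p^3 - 6*p^2 + 11*p - 6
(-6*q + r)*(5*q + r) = -30*q^2 - q*r + r^2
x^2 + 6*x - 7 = (x - 1)*(x + 7)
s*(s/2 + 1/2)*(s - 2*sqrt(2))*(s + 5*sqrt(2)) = s^4/2 + s^3/2 + 3*sqrt(2)*s^3/2 - 10*s^2 + 3*sqrt(2)*s^2/2 - 10*s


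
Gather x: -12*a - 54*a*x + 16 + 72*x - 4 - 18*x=-12*a + x*(54 - 54*a) + 12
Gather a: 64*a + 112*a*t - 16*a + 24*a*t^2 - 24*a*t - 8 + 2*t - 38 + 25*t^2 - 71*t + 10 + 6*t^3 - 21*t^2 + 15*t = a*(24*t^2 + 88*t + 48) + 6*t^3 + 4*t^2 - 54*t - 36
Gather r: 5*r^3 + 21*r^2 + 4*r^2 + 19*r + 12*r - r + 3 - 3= 5*r^3 + 25*r^2 + 30*r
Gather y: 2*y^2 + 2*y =2*y^2 + 2*y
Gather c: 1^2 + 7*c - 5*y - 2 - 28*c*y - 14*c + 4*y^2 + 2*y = c*(-28*y - 7) + 4*y^2 - 3*y - 1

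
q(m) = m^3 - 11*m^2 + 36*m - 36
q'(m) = 3*m^2 - 22*m + 36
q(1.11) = -8.23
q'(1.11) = 15.28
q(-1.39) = -109.98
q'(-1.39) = 72.38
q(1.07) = -8.85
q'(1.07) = 15.89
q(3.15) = -0.49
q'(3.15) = -3.53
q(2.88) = 0.33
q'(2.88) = -2.48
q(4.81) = -6.05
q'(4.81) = -0.41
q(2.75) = 0.61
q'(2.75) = -1.81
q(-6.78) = -1097.40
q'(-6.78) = 323.07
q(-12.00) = -3780.00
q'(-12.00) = 732.00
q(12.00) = 540.00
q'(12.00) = 204.00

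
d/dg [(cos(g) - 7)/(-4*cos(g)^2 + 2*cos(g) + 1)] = (-4*cos(g)^2 + 56*cos(g) - 15)*sin(g)/(4*sin(g)^2 + 2*cos(g) - 3)^2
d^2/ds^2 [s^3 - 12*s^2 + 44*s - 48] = 6*s - 24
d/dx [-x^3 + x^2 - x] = -3*x^2 + 2*x - 1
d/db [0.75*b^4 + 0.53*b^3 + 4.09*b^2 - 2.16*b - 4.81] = 3.0*b^3 + 1.59*b^2 + 8.18*b - 2.16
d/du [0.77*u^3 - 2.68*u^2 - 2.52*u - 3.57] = 2.31*u^2 - 5.36*u - 2.52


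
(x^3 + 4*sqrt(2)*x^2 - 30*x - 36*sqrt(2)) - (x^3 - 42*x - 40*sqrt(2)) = 4*sqrt(2)*x^2 + 12*x + 4*sqrt(2)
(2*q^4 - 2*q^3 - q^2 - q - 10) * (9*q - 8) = 18*q^5 - 34*q^4 + 7*q^3 - q^2 - 82*q + 80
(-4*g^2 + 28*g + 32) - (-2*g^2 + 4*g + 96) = -2*g^2 + 24*g - 64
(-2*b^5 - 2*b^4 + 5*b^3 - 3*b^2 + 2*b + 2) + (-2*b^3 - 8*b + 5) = -2*b^5 - 2*b^4 + 3*b^3 - 3*b^2 - 6*b + 7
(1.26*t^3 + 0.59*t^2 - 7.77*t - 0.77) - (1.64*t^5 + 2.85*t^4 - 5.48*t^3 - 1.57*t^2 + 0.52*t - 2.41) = -1.64*t^5 - 2.85*t^4 + 6.74*t^3 + 2.16*t^2 - 8.29*t + 1.64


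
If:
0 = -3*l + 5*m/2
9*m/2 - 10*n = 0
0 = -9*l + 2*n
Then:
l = 0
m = 0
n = 0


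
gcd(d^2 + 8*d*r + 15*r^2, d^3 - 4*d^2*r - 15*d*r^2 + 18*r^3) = d + 3*r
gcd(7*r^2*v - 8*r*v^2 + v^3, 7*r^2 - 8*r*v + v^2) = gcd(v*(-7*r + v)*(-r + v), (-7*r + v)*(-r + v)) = 7*r^2 - 8*r*v + v^2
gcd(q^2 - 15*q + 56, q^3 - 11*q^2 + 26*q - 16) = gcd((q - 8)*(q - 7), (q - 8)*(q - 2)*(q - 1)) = q - 8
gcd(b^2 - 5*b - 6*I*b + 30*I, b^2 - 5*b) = b - 5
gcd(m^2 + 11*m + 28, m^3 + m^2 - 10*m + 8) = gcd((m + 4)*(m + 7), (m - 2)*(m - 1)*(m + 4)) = m + 4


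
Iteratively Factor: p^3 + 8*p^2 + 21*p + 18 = (p + 3)*(p^2 + 5*p + 6) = (p + 3)^2*(p + 2)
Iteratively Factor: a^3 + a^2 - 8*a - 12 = (a + 2)*(a^2 - a - 6) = (a + 2)^2*(a - 3)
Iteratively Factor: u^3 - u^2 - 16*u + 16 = (u - 4)*(u^2 + 3*u - 4) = (u - 4)*(u + 4)*(u - 1)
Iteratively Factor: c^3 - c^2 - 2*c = (c + 1)*(c^2 - 2*c) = c*(c + 1)*(c - 2)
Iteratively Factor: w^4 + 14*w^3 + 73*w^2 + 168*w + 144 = (w + 3)*(w^3 + 11*w^2 + 40*w + 48) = (w + 3)*(w + 4)*(w^2 + 7*w + 12) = (w + 3)*(w + 4)^2*(w + 3)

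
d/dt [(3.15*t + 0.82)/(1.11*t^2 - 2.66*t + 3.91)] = (-3.4965*t^2 - 1.8204*t + 14.4977)/(1.2321*t^4 - 5.9052*t^3 + 15.7558*t^2 - 20.8012*t + 15.2881)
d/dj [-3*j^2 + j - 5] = 1 - 6*j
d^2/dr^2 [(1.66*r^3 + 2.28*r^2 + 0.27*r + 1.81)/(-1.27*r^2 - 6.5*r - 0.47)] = (-3.5527136788005e-15*r^5 - 5.6843418860808e-14*r^4 - 101.516458*r^3 - 39.778302*r^2 - 90.882486*r - 150.141826)/(2.048383*r^6 + 31.45155*r^5 + 163.246689*r^4 + 297.9041*r^3 + 60.414129*r^2 + 4.30755*r + 0.103823)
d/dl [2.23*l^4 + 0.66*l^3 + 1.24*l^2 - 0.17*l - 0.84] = 8.92*l^3 + 1.98*l^2 + 2.48*l - 0.17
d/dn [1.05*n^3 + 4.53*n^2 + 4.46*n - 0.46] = 3.15*n^2 + 9.06*n + 4.46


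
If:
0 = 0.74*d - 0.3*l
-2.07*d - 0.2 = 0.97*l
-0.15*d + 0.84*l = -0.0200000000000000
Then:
No Solution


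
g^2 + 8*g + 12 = (g + 2)*(g + 6)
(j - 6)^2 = j^2 - 12*j + 36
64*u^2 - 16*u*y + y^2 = (-8*u + y)^2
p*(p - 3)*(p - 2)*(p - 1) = p^4 - 6*p^3 + 11*p^2 - 6*p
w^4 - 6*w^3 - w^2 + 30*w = w*(w - 5)*(w - 3)*(w + 2)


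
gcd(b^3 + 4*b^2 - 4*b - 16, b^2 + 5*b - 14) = b - 2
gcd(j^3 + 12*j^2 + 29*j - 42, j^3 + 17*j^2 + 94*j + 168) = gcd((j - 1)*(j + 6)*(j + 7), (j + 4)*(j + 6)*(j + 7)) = j^2 + 13*j + 42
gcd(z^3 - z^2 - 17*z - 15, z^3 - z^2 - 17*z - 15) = z^3 - z^2 - 17*z - 15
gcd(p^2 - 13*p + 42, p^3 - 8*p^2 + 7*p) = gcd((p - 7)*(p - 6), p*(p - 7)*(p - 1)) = p - 7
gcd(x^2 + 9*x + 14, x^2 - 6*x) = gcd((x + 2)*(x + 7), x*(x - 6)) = 1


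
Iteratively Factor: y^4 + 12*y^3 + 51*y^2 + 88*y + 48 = (y + 3)*(y^3 + 9*y^2 + 24*y + 16) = (y + 1)*(y + 3)*(y^2 + 8*y + 16) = (y + 1)*(y + 3)*(y + 4)*(y + 4)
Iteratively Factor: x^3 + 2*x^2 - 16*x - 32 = (x - 4)*(x^2 + 6*x + 8) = (x - 4)*(x + 4)*(x + 2)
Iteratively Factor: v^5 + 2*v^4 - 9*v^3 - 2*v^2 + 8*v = (v + 4)*(v^4 - 2*v^3 - v^2 + 2*v) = (v + 1)*(v + 4)*(v^3 - 3*v^2 + 2*v) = (v - 1)*(v + 1)*(v + 4)*(v^2 - 2*v) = v*(v - 1)*(v + 1)*(v + 4)*(v - 2)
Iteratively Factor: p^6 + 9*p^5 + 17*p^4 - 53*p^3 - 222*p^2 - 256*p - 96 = (p + 4)*(p^5 + 5*p^4 - 3*p^3 - 41*p^2 - 58*p - 24) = (p + 4)^2*(p^4 + p^3 - 7*p^2 - 13*p - 6) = (p - 3)*(p + 4)^2*(p^3 + 4*p^2 + 5*p + 2) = (p - 3)*(p + 1)*(p + 4)^2*(p^2 + 3*p + 2) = (p - 3)*(p + 1)^2*(p + 4)^2*(p + 2)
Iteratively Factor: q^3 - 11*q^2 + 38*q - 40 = (q - 5)*(q^2 - 6*q + 8) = (q - 5)*(q - 4)*(q - 2)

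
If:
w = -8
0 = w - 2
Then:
No Solution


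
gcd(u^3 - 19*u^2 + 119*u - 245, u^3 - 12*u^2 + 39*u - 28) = u - 7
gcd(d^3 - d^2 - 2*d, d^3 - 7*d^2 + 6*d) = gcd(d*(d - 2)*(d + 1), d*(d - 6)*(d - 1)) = d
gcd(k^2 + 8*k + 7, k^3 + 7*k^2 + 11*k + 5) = k + 1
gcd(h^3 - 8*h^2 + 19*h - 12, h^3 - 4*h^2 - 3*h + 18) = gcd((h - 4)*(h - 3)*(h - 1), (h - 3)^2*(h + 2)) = h - 3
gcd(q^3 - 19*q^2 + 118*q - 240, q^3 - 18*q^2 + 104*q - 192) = q^2 - 14*q + 48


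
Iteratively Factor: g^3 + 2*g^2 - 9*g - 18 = (g - 3)*(g^2 + 5*g + 6) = (g - 3)*(g + 3)*(g + 2)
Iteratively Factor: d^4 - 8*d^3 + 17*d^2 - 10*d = (d - 2)*(d^3 - 6*d^2 + 5*d) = d*(d - 2)*(d^2 - 6*d + 5) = d*(d - 5)*(d - 2)*(d - 1)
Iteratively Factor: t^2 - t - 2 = (t + 1)*(t - 2)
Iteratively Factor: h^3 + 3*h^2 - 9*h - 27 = (h + 3)*(h^2 - 9) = (h + 3)^2*(h - 3)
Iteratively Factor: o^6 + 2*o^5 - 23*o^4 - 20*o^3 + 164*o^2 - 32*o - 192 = (o - 2)*(o^5 + 4*o^4 - 15*o^3 - 50*o^2 + 64*o + 96) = (o - 3)*(o - 2)*(o^4 + 7*o^3 + 6*o^2 - 32*o - 32) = (o - 3)*(o - 2)^2*(o^3 + 9*o^2 + 24*o + 16) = (o - 3)*(o - 2)^2*(o + 1)*(o^2 + 8*o + 16) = (o - 3)*(o - 2)^2*(o + 1)*(o + 4)*(o + 4)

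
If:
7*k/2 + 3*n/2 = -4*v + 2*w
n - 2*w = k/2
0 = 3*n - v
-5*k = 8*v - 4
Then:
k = -100/67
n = 32/67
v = 96/67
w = 41/67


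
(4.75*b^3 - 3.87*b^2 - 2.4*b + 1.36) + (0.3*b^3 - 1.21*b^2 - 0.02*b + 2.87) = 5.05*b^3 - 5.08*b^2 - 2.42*b + 4.23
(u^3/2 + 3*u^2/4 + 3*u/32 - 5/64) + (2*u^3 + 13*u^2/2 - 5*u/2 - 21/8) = 5*u^3/2 + 29*u^2/4 - 77*u/32 - 173/64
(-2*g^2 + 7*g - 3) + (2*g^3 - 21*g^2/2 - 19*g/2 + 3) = 2*g^3 - 25*g^2/2 - 5*g/2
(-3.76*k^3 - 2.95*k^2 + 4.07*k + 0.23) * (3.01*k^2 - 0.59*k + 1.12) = -11.3176*k^5 - 6.6611*k^4 + 9.78*k^3 - 5.013*k^2 + 4.4227*k + 0.2576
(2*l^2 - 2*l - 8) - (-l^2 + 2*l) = 3*l^2 - 4*l - 8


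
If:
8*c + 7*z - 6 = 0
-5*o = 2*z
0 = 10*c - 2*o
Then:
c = -4/53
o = -20/53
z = 50/53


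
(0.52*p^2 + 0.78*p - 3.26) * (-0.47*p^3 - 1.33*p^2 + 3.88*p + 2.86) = -0.2444*p^5 - 1.0582*p^4 + 2.5124*p^3 + 8.8494*p^2 - 10.418*p - 9.3236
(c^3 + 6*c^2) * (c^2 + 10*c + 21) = c^5 + 16*c^4 + 81*c^3 + 126*c^2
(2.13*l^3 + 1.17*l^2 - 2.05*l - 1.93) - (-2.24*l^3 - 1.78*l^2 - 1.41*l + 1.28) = 4.37*l^3 + 2.95*l^2 - 0.64*l - 3.21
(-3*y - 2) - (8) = -3*y - 10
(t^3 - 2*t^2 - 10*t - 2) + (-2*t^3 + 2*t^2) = -t^3 - 10*t - 2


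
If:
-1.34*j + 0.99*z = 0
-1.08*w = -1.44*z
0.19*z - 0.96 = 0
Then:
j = 3.73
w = 6.74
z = 5.05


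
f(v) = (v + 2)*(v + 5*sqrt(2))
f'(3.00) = 15.07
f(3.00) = 50.36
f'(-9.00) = -8.93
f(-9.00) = 13.50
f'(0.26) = 9.59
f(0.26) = 16.57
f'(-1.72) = 5.63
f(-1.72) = 1.50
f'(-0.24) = 8.59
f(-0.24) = 12.02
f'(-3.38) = 2.31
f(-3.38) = -5.09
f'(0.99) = 11.05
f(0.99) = 24.10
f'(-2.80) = 3.47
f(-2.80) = -3.42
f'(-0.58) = 7.91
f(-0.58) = 9.22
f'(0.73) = 10.53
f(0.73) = 21.30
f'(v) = 2*v + 2 + 5*sqrt(2)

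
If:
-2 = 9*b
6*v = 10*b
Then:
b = -2/9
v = -10/27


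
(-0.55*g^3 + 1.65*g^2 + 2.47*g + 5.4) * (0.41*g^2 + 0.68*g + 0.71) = -0.2255*g^5 + 0.3025*g^4 + 1.7442*g^3 + 5.0651*g^2 + 5.4257*g + 3.834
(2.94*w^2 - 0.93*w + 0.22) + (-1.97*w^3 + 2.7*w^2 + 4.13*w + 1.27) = -1.97*w^3 + 5.64*w^2 + 3.2*w + 1.49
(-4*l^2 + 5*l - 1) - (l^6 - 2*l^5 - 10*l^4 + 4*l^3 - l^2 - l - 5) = -l^6 + 2*l^5 + 10*l^4 - 4*l^3 - 3*l^2 + 6*l + 4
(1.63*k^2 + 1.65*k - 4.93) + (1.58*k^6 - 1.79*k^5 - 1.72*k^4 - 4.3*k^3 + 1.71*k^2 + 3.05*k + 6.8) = 1.58*k^6 - 1.79*k^5 - 1.72*k^4 - 4.3*k^3 + 3.34*k^2 + 4.7*k + 1.87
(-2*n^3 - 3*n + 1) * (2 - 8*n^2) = 16*n^5 + 20*n^3 - 8*n^2 - 6*n + 2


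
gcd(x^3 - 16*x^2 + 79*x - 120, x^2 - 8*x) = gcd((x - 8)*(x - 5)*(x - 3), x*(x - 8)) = x - 8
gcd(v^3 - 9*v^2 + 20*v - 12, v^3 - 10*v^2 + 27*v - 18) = v^2 - 7*v + 6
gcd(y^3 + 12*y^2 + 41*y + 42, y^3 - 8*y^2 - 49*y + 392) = y + 7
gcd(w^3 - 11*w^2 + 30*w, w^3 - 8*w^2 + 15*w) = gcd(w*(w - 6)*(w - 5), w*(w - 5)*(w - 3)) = w^2 - 5*w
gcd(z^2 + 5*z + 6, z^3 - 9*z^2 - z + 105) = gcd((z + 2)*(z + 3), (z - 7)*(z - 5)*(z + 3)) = z + 3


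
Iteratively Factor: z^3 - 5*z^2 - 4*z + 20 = (z + 2)*(z^2 - 7*z + 10) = (z - 2)*(z + 2)*(z - 5)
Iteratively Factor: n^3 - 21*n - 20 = (n - 5)*(n^2 + 5*n + 4) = (n - 5)*(n + 4)*(n + 1)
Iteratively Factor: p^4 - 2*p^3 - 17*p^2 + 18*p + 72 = (p + 3)*(p^3 - 5*p^2 - 2*p + 24) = (p - 3)*(p + 3)*(p^2 - 2*p - 8) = (p - 3)*(p + 2)*(p + 3)*(p - 4)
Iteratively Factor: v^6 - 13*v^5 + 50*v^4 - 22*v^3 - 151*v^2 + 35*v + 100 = (v - 5)*(v^5 - 8*v^4 + 10*v^3 + 28*v^2 - 11*v - 20) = (v - 5)*(v + 1)*(v^4 - 9*v^3 + 19*v^2 + 9*v - 20) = (v - 5)*(v - 1)*(v + 1)*(v^3 - 8*v^2 + 11*v + 20) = (v - 5)^2*(v - 1)*(v + 1)*(v^2 - 3*v - 4) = (v - 5)^2*(v - 1)*(v + 1)^2*(v - 4)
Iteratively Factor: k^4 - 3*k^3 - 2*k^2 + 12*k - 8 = (k - 2)*(k^3 - k^2 - 4*k + 4) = (k - 2)*(k + 2)*(k^2 - 3*k + 2) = (k - 2)^2*(k + 2)*(k - 1)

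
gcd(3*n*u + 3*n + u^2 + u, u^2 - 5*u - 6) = u + 1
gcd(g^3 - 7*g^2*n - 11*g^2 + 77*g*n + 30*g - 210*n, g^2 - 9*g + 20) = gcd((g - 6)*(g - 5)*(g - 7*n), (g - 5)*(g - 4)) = g - 5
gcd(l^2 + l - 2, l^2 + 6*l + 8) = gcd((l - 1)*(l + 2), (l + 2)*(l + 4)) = l + 2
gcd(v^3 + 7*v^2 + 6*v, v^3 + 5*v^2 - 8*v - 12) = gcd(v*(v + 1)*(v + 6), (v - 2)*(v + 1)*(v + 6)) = v^2 + 7*v + 6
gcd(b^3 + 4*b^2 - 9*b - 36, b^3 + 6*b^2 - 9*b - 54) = b^2 - 9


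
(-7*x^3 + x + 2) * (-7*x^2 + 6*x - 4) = 49*x^5 - 42*x^4 + 21*x^3 - 8*x^2 + 8*x - 8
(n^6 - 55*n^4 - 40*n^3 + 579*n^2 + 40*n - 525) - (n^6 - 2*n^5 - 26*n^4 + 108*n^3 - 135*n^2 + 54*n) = 2*n^5 - 29*n^4 - 148*n^3 + 714*n^2 - 14*n - 525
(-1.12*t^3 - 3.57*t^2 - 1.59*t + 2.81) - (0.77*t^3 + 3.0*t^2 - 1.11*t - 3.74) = -1.89*t^3 - 6.57*t^2 - 0.48*t + 6.55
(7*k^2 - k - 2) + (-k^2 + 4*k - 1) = 6*k^2 + 3*k - 3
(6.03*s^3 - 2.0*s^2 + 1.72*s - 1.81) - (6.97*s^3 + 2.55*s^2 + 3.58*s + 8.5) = -0.94*s^3 - 4.55*s^2 - 1.86*s - 10.31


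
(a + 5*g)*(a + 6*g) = a^2 + 11*a*g + 30*g^2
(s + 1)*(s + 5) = s^2 + 6*s + 5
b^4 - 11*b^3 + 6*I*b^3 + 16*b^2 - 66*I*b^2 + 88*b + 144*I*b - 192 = (b - 8)*(b - 3)*(b + 2*I)*(b + 4*I)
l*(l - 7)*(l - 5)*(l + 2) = l^4 - 10*l^3 + 11*l^2 + 70*l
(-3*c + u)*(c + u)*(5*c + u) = -15*c^3 - 13*c^2*u + 3*c*u^2 + u^3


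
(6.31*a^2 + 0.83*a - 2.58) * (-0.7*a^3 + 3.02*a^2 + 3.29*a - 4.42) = -4.417*a^5 + 18.4752*a^4 + 25.0725*a^3 - 32.9511*a^2 - 12.1568*a + 11.4036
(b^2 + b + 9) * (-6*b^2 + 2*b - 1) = -6*b^4 - 4*b^3 - 53*b^2 + 17*b - 9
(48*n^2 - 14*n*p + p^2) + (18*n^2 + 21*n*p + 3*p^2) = 66*n^2 + 7*n*p + 4*p^2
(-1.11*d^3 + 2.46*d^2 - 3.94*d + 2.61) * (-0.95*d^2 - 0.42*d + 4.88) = 1.0545*d^5 - 1.8708*d^4 - 2.707*d^3 + 11.1801*d^2 - 20.3234*d + 12.7368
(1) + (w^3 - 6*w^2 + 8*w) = w^3 - 6*w^2 + 8*w + 1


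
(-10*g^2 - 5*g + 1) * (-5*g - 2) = 50*g^3 + 45*g^2 + 5*g - 2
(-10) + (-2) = -12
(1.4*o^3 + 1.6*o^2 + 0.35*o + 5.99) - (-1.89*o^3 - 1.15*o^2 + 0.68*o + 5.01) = 3.29*o^3 + 2.75*o^2 - 0.33*o + 0.98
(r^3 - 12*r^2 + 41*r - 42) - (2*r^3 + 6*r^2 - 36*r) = -r^3 - 18*r^2 + 77*r - 42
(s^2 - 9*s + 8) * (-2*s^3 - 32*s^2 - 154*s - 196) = -2*s^5 - 14*s^4 + 118*s^3 + 934*s^2 + 532*s - 1568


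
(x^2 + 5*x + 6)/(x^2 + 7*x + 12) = (x + 2)/(x + 4)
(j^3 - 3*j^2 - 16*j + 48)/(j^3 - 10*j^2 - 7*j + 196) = (j^2 - 7*j + 12)/(j^2 - 14*j + 49)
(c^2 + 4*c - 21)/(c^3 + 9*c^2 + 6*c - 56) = (c - 3)/(c^2 + 2*c - 8)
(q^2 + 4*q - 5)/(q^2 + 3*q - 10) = (q - 1)/(q - 2)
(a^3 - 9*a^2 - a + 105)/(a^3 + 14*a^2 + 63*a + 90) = (a^2 - 12*a + 35)/(a^2 + 11*a + 30)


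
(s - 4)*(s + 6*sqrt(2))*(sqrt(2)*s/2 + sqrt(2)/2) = sqrt(2)*s^3/2 - 3*sqrt(2)*s^2/2 + 6*s^2 - 18*s - 2*sqrt(2)*s - 24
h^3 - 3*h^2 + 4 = (h - 2)^2*(h + 1)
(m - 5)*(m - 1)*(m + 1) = m^3 - 5*m^2 - m + 5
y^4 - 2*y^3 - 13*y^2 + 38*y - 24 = (y - 3)*(y - 2)*(y - 1)*(y + 4)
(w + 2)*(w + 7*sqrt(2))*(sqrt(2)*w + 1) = sqrt(2)*w^3 + 2*sqrt(2)*w^2 + 15*w^2 + 7*sqrt(2)*w + 30*w + 14*sqrt(2)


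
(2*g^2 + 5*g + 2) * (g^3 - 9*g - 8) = 2*g^5 + 5*g^4 - 16*g^3 - 61*g^2 - 58*g - 16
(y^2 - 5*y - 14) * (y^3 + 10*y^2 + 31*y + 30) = y^5 + 5*y^4 - 33*y^3 - 265*y^2 - 584*y - 420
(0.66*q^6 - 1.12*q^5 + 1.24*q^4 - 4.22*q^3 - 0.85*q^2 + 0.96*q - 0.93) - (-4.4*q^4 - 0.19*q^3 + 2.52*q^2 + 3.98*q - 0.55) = 0.66*q^6 - 1.12*q^5 + 5.64*q^4 - 4.03*q^3 - 3.37*q^2 - 3.02*q - 0.38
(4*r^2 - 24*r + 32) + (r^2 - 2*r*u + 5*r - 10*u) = 5*r^2 - 2*r*u - 19*r - 10*u + 32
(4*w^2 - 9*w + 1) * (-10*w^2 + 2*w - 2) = -40*w^4 + 98*w^3 - 36*w^2 + 20*w - 2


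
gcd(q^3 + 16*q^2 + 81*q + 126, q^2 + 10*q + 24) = q + 6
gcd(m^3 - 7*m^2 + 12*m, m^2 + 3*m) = m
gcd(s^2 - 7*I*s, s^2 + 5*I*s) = s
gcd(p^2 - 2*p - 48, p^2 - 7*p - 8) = p - 8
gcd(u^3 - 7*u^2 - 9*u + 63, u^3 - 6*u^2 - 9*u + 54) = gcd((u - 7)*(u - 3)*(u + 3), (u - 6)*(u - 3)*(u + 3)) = u^2 - 9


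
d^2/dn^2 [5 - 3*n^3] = -18*n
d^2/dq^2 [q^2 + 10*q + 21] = 2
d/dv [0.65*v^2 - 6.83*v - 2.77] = 1.3*v - 6.83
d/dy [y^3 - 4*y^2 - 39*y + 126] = 3*y^2 - 8*y - 39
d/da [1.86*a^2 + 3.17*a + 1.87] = 3.72*a + 3.17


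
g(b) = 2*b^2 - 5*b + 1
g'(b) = 4*b - 5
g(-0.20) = 2.08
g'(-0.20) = -5.80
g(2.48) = 0.90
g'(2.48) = 4.92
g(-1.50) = 13.00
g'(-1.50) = -11.00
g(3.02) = 4.14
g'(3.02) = 7.08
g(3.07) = 4.50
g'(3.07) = 7.28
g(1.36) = -2.10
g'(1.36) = 0.44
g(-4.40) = 61.72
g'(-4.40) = -22.60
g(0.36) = -0.54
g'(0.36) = -3.56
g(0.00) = 1.00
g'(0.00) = -5.00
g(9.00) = 118.00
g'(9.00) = 31.00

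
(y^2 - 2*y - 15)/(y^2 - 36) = (y^2 - 2*y - 15)/(y^2 - 36)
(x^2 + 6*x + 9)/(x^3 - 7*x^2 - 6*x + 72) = (x + 3)/(x^2 - 10*x + 24)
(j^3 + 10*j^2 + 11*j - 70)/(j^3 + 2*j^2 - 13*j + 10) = (j + 7)/(j - 1)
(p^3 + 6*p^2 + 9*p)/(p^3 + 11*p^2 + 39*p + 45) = p/(p + 5)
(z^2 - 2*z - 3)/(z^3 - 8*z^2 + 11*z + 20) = (z - 3)/(z^2 - 9*z + 20)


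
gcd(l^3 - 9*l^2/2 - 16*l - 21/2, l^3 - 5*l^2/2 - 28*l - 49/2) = l^2 - 6*l - 7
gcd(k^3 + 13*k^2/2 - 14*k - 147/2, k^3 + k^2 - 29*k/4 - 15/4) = k + 3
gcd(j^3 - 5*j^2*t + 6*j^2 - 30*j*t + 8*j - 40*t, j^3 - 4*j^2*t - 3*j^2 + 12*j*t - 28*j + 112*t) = j + 4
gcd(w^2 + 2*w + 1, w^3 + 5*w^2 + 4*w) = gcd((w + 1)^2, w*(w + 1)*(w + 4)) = w + 1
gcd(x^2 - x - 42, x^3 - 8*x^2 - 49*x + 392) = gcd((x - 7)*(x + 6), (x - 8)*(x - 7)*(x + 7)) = x - 7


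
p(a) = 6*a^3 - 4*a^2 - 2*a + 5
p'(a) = 18*a^2 - 8*a - 2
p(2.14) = 41.20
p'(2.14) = 63.31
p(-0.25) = 5.16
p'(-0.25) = 1.12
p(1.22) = 7.50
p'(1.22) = 15.03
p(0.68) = 3.68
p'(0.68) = 0.88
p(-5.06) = -864.62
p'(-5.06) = 499.34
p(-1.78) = -37.95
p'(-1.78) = 69.27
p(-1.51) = -21.76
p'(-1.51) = 51.12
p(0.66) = 3.66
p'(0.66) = 0.56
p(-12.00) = -10915.00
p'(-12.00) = 2686.00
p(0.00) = 5.00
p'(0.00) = -2.00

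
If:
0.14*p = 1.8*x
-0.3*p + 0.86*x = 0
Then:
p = 0.00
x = 0.00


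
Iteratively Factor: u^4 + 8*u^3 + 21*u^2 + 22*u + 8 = (u + 1)*(u^3 + 7*u^2 + 14*u + 8) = (u + 1)^2*(u^2 + 6*u + 8) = (u + 1)^2*(u + 4)*(u + 2)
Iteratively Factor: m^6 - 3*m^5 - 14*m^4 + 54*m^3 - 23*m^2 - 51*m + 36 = (m - 1)*(m^5 - 2*m^4 - 16*m^3 + 38*m^2 + 15*m - 36) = (m - 3)*(m - 1)*(m^4 + m^3 - 13*m^2 - m + 12) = (m - 3)*(m - 1)*(m + 1)*(m^3 - 13*m + 12) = (m - 3)*(m - 1)*(m + 1)*(m + 4)*(m^2 - 4*m + 3) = (m - 3)^2*(m - 1)*(m + 1)*(m + 4)*(m - 1)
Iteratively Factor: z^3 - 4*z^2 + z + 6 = (z + 1)*(z^2 - 5*z + 6) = (z - 3)*(z + 1)*(z - 2)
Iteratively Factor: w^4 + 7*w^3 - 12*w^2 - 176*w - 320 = (w - 5)*(w^3 + 12*w^2 + 48*w + 64) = (w - 5)*(w + 4)*(w^2 + 8*w + 16) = (w - 5)*(w + 4)^2*(w + 4)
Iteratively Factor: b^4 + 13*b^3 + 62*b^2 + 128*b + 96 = (b + 4)*(b^3 + 9*b^2 + 26*b + 24) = (b + 4)^2*(b^2 + 5*b + 6) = (b + 2)*(b + 4)^2*(b + 3)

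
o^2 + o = o*(o + 1)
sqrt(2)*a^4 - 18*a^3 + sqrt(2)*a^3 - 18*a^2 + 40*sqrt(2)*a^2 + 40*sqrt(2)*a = a*(a - 5*sqrt(2))*(a - 4*sqrt(2))*(sqrt(2)*a + sqrt(2))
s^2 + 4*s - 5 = (s - 1)*(s + 5)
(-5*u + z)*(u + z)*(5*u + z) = -25*u^3 - 25*u^2*z + u*z^2 + z^3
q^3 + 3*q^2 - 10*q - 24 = (q - 3)*(q + 2)*(q + 4)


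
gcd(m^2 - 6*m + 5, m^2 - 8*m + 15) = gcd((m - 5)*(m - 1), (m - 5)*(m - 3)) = m - 5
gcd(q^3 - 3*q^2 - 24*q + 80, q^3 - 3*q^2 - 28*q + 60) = q + 5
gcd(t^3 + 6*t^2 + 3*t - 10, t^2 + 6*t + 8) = t + 2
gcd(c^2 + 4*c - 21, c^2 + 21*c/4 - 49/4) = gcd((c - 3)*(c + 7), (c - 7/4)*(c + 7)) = c + 7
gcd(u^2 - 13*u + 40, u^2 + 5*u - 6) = 1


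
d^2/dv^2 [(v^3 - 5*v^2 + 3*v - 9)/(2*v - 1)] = 2*(4*v^3 - 6*v^2 + 3*v - 35)/(8*v^3 - 12*v^2 + 6*v - 1)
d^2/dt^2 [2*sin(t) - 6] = -2*sin(t)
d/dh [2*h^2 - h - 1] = 4*h - 1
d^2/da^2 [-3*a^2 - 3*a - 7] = -6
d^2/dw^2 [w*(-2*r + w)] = 2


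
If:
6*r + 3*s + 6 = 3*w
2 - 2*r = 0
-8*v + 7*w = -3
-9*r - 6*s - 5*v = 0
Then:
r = 1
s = -227/83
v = 123/83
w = 105/83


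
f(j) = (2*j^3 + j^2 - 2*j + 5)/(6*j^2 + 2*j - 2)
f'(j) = (-12*j - 2)*(2*j^3 + j^2 - 2*j + 5)/(6*j^2 + 2*j - 2)^2 + 1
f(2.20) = 0.85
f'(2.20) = 0.23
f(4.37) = 1.50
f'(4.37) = 0.33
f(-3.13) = -0.80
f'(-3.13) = 0.44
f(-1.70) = 0.12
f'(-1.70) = 1.19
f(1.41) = 0.77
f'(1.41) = -0.14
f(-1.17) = 1.42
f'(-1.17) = 5.42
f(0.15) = -3.02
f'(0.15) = -6.34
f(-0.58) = -5.35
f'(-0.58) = 24.24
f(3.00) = 1.07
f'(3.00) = 0.30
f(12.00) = 4.04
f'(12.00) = 0.33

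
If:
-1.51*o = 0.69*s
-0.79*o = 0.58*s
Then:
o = 0.00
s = 0.00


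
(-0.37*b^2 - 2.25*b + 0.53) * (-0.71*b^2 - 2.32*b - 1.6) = 0.2627*b^4 + 2.4559*b^3 + 5.4357*b^2 + 2.3704*b - 0.848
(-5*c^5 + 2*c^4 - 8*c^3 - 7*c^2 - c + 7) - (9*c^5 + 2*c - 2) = -14*c^5 + 2*c^4 - 8*c^3 - 7*c^2 - 3*c + 9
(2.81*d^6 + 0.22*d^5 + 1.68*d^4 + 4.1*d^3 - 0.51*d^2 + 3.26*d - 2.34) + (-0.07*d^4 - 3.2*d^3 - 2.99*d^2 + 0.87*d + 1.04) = 2.81*d^6 + 0.22*d^5 + 1.61*d^4 + 0.899999999999999*d^3 - 3.5*d^2 + 4.13*d - 1.3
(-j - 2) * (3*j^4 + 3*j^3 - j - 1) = -3*j^5 - 9*j^4 - 6*j^3 + j^2 + 3*j + 2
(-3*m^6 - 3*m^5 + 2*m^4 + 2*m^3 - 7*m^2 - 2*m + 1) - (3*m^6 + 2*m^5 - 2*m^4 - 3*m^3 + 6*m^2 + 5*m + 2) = -6*m^6 - 5*m^5 + 4*m^4 + 5*m^3 - 13*m^2 - 7*m - 1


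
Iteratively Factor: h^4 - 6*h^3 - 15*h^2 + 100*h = (h + 4)*(h^3 - 10*h^2 + 25*h) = (h - 5)*(h + 4)*(h^2 - 5*h) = h*(h - 5)*(h + 4)*(h - 5)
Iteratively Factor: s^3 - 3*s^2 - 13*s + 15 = (s - 5)*(s^2 + 2*s - 3) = (s - 5)*(s - 1)*(s + 3)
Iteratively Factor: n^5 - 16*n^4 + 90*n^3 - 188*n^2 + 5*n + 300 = (n - 5)*(n^4 - 11*n^3 + 35*n^2 - 13*n - 60) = (n - 5)*(n + 1)*(n^3 - 12*n^2 + 47*n - 60) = (n - 5)^2*(n + 1)*(n^2 - 7*n + 12) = (n - 5)^2*(n - 3)*(n + 1)*(n - 4)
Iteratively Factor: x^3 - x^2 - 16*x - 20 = (x + 2)*(x^2 - 3*x - 10) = (x - 5)*(x + 2)*(x + 2)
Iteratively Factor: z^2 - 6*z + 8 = (z - 4)*(z - 2)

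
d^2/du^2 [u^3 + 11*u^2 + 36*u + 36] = 6*u + 22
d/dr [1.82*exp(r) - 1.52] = 1.82*exp(r)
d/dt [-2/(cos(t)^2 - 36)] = -4*sin(t)*cos(t)/(cos(t)^2 - 36)^2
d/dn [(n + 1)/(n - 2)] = -3/(n - 2)^2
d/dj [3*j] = 3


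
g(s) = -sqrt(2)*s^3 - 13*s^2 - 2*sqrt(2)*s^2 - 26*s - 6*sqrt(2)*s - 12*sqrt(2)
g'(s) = -3*sqrt(2)*s^2 - 26*s - 4*sqrt(2)*s - 26 - 6*sqrt(2)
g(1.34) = -95.01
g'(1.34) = -84.52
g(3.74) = -441.33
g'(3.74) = -212.23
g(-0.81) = 1.33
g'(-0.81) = -11.63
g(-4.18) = -46.10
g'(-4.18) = 23.71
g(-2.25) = -3.40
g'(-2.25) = 15.26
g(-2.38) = -5.49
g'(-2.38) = 16.83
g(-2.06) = -0.74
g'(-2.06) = 12.72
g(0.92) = -63.20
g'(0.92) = -67.20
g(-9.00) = 42.26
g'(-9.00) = -93.23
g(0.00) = -16.97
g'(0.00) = -34.49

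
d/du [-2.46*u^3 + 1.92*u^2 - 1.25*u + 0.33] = -7.38*u^2 + 3.84*u - 1.25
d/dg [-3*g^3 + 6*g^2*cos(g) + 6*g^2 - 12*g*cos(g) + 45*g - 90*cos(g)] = -6*g^2*sin(g) - 9*g^2 + 12*sqrt(2)*g*sin(g + pi/4) + 12*g + 90*sin(g) - 12*cos(g) + 45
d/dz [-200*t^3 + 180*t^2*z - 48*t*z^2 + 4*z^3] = 180*t^2 - 96*t*z + 12*z^2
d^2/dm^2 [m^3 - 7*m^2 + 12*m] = 6*m - 14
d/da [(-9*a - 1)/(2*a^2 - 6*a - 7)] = (18*a^2 + 4*a + 57)/(4*a^4 - 24*a^3 + 8*a^2 + 84*a + 49)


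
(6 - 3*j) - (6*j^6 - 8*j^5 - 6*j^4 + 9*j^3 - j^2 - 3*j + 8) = -6*j^6 + 8*j^5 + 6*j^4 - 9*j^3 + j^2 - 2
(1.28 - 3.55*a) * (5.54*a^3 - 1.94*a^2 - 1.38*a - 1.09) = -19.667*a^4 + 13.9782*a^3 + 2.4158*a^2 + 2.1031*a - 1.3952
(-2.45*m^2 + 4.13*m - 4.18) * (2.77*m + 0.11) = -6.7865*m^3 + 11.1706*m^2 - 11.1243*m - 0.4598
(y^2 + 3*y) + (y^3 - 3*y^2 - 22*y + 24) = y^3 - 2*y^2 - 19*y + 24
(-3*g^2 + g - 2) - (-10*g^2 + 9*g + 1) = 7*g^2 - 8*g - 3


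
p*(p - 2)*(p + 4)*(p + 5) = p^4 + 7*p^3 + 2*p^2 - 40*p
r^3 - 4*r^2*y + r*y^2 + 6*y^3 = (r - 3*y)*(r - 2*y)*(r + y)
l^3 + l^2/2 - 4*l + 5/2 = (l - 1)^2*(l + 5/2)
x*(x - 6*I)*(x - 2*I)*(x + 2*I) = x^4 - 6*I*x^3 + 4*x^2 - 24*I*x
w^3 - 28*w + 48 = (w - 4)*(w - 2)*(w + 6)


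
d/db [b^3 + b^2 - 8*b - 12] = 3*b^2 + 2*b - 8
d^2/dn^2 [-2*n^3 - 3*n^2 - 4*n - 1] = -12*n - 6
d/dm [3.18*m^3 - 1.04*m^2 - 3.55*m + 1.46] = 9.54*m^2 - 2.08*m - 3.55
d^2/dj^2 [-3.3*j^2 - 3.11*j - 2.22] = -6.60000000000000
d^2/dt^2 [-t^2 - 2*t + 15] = -2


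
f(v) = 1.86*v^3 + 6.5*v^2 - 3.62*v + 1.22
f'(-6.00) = 119.26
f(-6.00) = -144.82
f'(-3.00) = 7.60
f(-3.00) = 20.36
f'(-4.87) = 65.41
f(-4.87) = -41.82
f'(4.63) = 176.19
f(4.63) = 308.41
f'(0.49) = 4.09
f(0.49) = 1.23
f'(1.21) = 20.28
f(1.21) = 9.65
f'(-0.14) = -5.33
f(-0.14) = 1.85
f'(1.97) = 43.65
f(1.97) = 33.53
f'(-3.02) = 8.01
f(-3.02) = 20.20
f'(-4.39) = 46.85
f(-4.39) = -14.98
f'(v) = 5.58*v^2 + 13.0*v - 3.62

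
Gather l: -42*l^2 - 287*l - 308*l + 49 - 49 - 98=-42*l^2 - 595*l - 98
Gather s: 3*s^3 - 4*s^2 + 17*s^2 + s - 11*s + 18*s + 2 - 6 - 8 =3*s^3 + 13*s^2 + 8*s - 12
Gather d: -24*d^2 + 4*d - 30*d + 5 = -24*d^2 - 26*d + 5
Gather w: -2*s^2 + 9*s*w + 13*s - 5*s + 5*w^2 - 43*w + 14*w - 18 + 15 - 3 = -2*s^2 + 8*s + 5*w^2 + w*(9*s - 29) - 6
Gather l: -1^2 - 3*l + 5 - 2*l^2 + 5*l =-2*l^2 + 2*l + 4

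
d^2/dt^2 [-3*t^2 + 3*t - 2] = -6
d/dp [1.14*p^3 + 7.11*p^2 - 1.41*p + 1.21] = 3.42*p^2 + 14.22*p - 1.41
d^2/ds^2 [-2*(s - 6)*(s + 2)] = -4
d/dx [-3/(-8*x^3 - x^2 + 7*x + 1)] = 3*(-24*x^2 - 2*x + 7)/(8*x^3 + x^2 - 7*x - 1)^2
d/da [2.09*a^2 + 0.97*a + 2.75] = 4.18*a + 0.97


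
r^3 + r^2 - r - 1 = (r - 1)*(r + 1)^2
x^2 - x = x*(x - 1)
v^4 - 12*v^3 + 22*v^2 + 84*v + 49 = (v - 7)^2*(v + 1)^2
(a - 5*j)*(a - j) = a^2 - 6*a*j + 5*j^2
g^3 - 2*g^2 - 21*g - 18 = (g - 6)*(g + 1)*(g + 3)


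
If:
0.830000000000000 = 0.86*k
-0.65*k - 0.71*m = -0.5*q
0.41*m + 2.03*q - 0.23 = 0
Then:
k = 0.97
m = -0.70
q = 0.26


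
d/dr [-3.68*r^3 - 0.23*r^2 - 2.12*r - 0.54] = -11.04*r^2 - 0.46*r - 2.12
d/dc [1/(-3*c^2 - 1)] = 6*c/(3*c^2 + 1)^2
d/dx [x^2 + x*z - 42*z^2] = 2*x + z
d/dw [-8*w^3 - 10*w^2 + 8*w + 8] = -24*w^2 - 20*w + 8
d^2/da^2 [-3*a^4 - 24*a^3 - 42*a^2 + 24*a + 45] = -36*a^2 - 144*a - 84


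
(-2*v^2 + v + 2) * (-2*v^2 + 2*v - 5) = 4*v^4 - 6*v^3 + 8*v^2 - v - 10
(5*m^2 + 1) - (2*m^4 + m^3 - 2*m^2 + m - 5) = -2*m^4 - m^3 + 7*m^2 - m + 6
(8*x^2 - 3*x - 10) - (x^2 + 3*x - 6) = 7*x^2 - 6*x - 4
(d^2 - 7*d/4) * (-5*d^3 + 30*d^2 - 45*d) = -5*d^5 + 155*d^4/4 - 195*d^3/2 + 315*d^2/4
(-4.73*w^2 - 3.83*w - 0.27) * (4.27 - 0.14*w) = 0.6622*w^3 - 19.6609*w^2 - 16.3163*w - 1.1529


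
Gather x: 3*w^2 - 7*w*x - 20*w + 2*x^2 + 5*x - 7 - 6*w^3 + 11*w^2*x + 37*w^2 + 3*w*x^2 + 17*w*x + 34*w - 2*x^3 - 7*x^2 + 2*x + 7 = -6*w^3 + 40*w^2 + 14*w - 2*x^3 + x^2*(3*w - 5) + x*(11*w^2 + 10*w + 7)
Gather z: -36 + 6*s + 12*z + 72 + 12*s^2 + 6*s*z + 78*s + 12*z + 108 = 12*s^2 + 84*s + z*(6*s + 24) + 144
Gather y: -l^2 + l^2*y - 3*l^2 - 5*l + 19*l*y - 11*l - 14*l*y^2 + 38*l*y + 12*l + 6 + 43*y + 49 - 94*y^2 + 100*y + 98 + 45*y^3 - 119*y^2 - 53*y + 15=-4*l^2 - 4*l + 45*y^3 + y^2*(-14*l - 213) + y*(l^2 + 57*l + 90) + 168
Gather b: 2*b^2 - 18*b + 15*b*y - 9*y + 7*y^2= 2*b^2 + b*(15*y - 18) + 7*y^2 - 9*y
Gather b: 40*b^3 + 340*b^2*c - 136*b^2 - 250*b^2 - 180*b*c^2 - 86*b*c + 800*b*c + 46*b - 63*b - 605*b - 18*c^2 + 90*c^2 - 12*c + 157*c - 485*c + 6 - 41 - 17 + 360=40*b^3 + b^2*(340*c - 386) + b*(-180*c^2 + 714*c - 622) + 72*c^2 - 340*c + 308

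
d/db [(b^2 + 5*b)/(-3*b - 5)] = (-3*b^2 - 10*b - 25)/(9*b^2 + 30*b + 25)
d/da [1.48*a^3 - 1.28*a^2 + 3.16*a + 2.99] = 4.44*a^2 - 2.56*a + 3.16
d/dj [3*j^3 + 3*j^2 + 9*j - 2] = 9*j^2 + 6*j + 9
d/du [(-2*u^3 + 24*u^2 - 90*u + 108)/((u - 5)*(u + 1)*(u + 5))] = 2*(-13*u^4 + 140*u^3 - 342*u^2 - 708*u + 2475)/(u^6 + 2*u^5 - 49*u^4 - 100*u^3 + 575*u^2 + 1250*u + 625)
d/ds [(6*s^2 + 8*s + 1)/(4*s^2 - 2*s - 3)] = 22*(-2*s^2 - 2*s - 1)/(16*s^4 - 16*s^3 - 20*s^2 + 12*s + 9)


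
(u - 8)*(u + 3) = u^2 - 5*u - 24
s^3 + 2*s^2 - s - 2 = (s - 1)*(s + 1)*(s + 2)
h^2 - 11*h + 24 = (h - 8)*(h - 3)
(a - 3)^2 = a^2 - 6*a + 9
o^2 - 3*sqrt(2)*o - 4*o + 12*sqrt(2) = (o - 4)*(o - 3*sqrt(2))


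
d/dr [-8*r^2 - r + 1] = -16*r - 1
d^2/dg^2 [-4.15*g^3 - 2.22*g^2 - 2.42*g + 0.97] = -24.9*g - 4.44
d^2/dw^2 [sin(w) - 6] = -sin(w)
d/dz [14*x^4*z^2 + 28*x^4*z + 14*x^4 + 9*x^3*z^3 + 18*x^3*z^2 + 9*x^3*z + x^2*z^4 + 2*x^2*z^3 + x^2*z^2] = x^2*(28*x^2*z + 28*x^2 + 27*x*z^2 + 36*x*z + 9*x + 4*z^3 + 6*z^2 + 2*z)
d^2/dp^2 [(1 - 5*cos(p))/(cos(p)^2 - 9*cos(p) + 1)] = 2*(-45*(1 - cos(2*p))^2*cos(p) - 41*(1 - cos(2*p))^2 + 161*cos(p) - 112*cos(2*p) - 27*cos(3*p) + 10*cos(5*p) - 228)/(18*cos(p) - cos(2*p) - 3)^3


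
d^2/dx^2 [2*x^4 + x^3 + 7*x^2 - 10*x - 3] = 24*x^2 + 6*x + 14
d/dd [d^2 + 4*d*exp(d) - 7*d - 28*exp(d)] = 4*d*exp(d) + 2*d - 24*exp(d) - 7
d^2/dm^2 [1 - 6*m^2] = -12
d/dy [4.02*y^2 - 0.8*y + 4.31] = 8.04*y - 0.8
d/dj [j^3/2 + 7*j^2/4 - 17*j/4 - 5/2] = 3*j^2/2 + 7*j/2 - 17/4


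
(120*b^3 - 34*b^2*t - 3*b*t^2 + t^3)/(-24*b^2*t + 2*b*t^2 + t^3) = (-5*b + t)/t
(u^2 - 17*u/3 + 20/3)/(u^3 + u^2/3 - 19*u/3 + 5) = (u - 4)/(u^2 + 2*u - 3)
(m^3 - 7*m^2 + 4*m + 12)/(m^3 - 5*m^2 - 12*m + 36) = (m + 1)/(m + 3)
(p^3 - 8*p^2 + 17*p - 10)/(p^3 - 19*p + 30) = (p^2 - 6*p + 5)/(p^2 + 2*p - 15)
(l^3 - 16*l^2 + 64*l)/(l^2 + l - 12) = l*(l^2 - 16*l + 64)/(l^2 + l - 12)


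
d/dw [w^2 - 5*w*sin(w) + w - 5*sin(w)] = -5*w*cos(w) + 2*w - 5*sqrt(2)*sin(w + pi/4) + 1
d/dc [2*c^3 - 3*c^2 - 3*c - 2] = 6*c^2 - 6*c - 3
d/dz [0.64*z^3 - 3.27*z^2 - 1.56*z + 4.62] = 1.92*z^2 - 6.54*z - 1.56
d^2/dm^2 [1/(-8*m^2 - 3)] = 48*(1 - 8*m^2)/(8*m^2 + 3)^3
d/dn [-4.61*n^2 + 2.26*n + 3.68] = 2.26 - 9.22*n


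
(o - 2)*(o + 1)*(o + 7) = o^3 + 6*o^2 - 9*o - 14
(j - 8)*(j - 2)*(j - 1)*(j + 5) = j^4 - 6*j^3 - 29*j^2 + 114*j - 80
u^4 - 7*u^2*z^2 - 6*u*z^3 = u*(u - 3*z)*(u + z)*(u + 2*z)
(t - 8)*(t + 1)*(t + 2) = t^3 - 5*t^2 - 22*t - 16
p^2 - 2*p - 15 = (p - 5)*(p + 3)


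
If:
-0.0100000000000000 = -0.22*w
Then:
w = 0.05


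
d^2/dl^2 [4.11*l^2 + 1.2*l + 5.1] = 8.22000000000000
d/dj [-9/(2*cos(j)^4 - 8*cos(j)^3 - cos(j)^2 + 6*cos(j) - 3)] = 18*(-4*cos(j)^3 + 12*cos(j)^2 + cos(j) - 3)*sin(j)/(-2*sin(j)^4 + 3*sin(j)^2 + 2*cos(3*j) + 2)^2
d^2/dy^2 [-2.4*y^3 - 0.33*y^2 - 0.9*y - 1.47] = -14.4*y - 0.66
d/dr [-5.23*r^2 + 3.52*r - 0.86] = 3.52 - 10.46*r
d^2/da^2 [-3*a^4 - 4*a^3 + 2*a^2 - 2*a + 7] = -36*a^2 - 24*a + 4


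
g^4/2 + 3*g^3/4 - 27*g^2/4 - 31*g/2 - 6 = (g/2 + 1)*(g - 4)*(g + 1/2)*(g + 3)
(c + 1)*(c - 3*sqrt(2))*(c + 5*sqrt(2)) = c^3 + c^2 + 2*sqrt(2)*c^2 - 30*c + 2*sqrt(2)*c - 30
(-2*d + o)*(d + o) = -2*d^2 - d*o + o^2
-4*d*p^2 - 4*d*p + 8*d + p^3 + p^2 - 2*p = (-4*d + p)*(p - 1)*(p + 2)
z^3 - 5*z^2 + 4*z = z*(z - 4)*(z - 1)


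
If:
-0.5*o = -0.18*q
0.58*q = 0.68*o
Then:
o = 0.00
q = 0.00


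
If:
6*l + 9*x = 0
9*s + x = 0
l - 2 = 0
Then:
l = 2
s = 4/27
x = -4/3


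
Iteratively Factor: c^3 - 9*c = (c)*(c^2 - 9) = c*(c - 3)*(c + 3)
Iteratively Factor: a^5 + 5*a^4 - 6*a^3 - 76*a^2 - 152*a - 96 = (a + 3)*(a^4 + 2*a^3 - 12*a^2 - 40*a - 32) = (a - 4)*(a + 3)*(a^3 + 6*a^2 + 12*a + 8) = (a - 4)*(a + 2)*(a + 3)*(a^2 + 4*a + 4) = (a - 4)*(a + 2)^2*(a + 3)*(a + 2)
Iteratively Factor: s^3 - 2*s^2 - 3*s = (s)*(s^2 - 2*s - 3) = s*(s + 1)*(s - 3)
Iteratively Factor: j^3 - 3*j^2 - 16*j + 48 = (j + 4)*(j^2 - 7*j + 12) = (j - 4)*(j + 4)*(j - 3)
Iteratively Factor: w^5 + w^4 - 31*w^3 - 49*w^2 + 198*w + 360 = (w + 2)*(w^4 - w^3 - 29*w^2 + 9*w + 180) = (w - 5)*(w + 2)*(w^3 + 4*w^2 - 9*w - 36) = (w - 5)*(w - 3)*(w + 2)*(w^2 + 7*w + 12) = (w - 5)*(w - 3)*(w + 2)*(w + 3)*(w + 4)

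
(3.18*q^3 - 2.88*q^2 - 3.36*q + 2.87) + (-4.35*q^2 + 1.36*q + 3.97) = 3.18*q^3 - 7.23*q^2 - 2.0*q + 6.84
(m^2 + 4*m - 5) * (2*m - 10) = 2*m^3 - 2*m^2 - 50*m + 50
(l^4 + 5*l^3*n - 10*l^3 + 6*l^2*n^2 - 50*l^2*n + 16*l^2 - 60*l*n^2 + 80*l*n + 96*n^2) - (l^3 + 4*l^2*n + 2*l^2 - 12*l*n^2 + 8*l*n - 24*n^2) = l^4 + 5*l^3*n - 11*l^3 + 6*l^2*n^2 - 54*l^2*n + 14*l^2 - 48*l*n^2 + 72*l*n + 120*n^2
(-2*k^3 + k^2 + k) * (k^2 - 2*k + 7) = -2*k^5 + 5*k^4 - 15*k^3 + 5*k^2 + 7*k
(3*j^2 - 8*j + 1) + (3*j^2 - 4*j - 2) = 6*j^2 - 12*j - 1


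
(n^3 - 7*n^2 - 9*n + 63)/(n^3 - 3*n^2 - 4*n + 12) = (n^2 - 4*n - 21)/(n^2 - 4)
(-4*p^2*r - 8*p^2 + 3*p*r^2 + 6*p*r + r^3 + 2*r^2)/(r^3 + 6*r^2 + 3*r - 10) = (-4*p^2 + 3*p*r + r^2)/(r^2 + 4*r - 5)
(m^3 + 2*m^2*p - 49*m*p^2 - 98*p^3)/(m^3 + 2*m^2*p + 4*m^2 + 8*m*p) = (m^2 - 49*p^2)/(m*(m + 4))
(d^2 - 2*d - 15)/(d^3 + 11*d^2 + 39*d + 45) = (d - 5)/(d^2 + 8*d + 15)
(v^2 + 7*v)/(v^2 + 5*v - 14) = v/(v - 2)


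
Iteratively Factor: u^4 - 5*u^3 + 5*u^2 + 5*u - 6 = (u + 1)*(u^3 - 6*u^2 + 11*u - 6) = (u - 2)*(u + 1)*(u^2 - 4*u + 3) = (u - 3)*(u - 2)*(u + 1)*(u - 1)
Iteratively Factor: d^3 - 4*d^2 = (d)*(d^2 - 4*d) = d^2*(d - 4)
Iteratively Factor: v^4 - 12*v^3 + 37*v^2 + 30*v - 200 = (v - 5)*(v^3 - 7*v^2 + 2*v + 40) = (v - 5)*(v - 4)*(v^2 - 3*v - 10) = (v - 5)^2*(v - 4)*(v + 2)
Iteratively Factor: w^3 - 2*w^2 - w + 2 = (w - 2)*(w^2 - 1) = (w - 2)*(w + 1)*(w - 1)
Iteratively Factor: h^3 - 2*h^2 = (h - 2)*(h^2) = h*(h - 2)*(h)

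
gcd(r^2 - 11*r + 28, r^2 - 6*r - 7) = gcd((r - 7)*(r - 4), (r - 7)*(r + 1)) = r - 7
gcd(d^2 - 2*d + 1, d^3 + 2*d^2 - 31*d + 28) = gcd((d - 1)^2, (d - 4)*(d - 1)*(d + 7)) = d - 1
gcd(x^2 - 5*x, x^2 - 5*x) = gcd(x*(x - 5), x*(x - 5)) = x^2 - 5*x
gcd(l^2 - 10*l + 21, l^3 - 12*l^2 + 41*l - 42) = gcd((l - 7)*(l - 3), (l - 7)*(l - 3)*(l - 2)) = l^2 - 10*l + 21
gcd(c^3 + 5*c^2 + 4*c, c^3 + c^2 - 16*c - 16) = c^2 + 5*c + 4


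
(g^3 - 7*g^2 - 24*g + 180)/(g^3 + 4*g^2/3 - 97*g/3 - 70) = 3*(g - 6)/(3*g + 7)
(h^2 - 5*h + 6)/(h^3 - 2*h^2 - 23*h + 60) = (h - 2)/(h^2 + h - 20)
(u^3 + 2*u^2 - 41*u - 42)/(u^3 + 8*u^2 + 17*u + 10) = (u^2 + u - 42)/(u^2 + 7*u + 10)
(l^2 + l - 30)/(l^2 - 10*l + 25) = (l + 6)/(l - 5)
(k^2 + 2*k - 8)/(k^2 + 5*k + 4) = (k - 2)/(k + 1)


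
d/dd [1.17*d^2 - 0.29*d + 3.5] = 2.34*d - 0.29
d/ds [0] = 0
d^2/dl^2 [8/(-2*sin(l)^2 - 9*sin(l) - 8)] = 8*(16*sin(l)^4 + 54*sin(l)^3 - 7*sin(l)^2 - 180*sin(l) - 130)/(9*sin(l) - cos(2*l) + 9)^3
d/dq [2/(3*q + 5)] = -6/(3*q + 5)^2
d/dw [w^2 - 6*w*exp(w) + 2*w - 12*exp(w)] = -6*w*exp(w) + 2*w - 18*exp(w) + 2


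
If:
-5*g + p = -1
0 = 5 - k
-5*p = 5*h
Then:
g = p/5 + 1/5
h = -p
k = 5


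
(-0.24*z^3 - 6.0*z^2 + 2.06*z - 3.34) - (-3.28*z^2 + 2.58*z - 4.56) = -0.24*z^3 - 2.72*z^2 - 0.52*z + 1.22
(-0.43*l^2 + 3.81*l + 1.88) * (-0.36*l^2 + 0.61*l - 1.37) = 0.1548*l^4 - 1.6339*l^3 + 2.2364*l^2 - 4.0729*l - 2.5756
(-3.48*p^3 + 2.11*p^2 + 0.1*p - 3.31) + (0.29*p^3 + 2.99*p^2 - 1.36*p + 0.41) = -3.19*p^3 + 5.1*p^2 - 1.26*p - 2.9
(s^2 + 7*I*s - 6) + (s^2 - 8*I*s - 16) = 2*s^2 - I*s - 22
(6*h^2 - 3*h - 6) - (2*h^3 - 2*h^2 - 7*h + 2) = -2*h^3 + 8*h^2 + 4*h - 8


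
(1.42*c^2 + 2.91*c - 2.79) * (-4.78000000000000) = -6.7876*c^2 - 13.9098*c + 13.3362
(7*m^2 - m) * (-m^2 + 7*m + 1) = -7*m^4 + 50*m^3 - m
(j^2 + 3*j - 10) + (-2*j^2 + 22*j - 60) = -j^2 + 25*j - 70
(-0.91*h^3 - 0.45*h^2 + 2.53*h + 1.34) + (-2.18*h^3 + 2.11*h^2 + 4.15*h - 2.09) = -3.09*h^3 + 1.66*h^2 + 6.68*h - 0.75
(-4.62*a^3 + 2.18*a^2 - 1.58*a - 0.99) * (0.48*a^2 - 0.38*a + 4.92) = -2.2176*a^5 + 2.802*a^4 - 24.3172*a^3 + 10.8508*a^2 - 7.3974*a - 4.8708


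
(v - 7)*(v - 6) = v^2 - 13*v + 42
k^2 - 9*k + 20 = (k - 5)*(k - 4)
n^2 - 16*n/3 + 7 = (n - 3)*(n - 7/3)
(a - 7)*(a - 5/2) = a^2 - 19*a/2 + 35/2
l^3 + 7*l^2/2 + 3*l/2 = l*(l + 1/2)*(l + 3)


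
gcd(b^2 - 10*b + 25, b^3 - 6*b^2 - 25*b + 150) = b - 5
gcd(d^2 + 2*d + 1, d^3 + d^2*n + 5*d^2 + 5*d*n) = 1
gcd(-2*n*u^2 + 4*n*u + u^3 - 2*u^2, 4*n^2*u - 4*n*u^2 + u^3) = -2*n*u + u^2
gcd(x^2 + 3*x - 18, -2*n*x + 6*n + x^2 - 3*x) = x - 3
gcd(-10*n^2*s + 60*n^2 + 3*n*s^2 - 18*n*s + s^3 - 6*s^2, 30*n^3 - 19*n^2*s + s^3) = -10*n^2 + 3*n*s + s^2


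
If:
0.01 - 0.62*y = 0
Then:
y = 0.02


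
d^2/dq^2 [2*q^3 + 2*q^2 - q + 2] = 12*q + 4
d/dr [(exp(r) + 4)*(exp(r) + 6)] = 2*(exp(r) + 5)*exp(r)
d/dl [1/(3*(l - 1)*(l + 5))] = 2*(-l - 2)/(3*(l^4 + 8*l^3 + 6*l^2 - 40*l + 25))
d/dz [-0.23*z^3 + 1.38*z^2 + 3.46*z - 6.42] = -0.69*z^2 + 2.76*z + 3.46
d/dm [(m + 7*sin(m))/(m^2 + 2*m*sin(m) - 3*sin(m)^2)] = (5*m^2*cos(m) - m^2 - 14*m*sin(m) + 3*m*sin(2*m) + 21*cos(m)/4 + 17*cos(2*m)/2 - 21*cos(3*m)/4 - 17/2)/((m - sin(m))^2*(m + 3*sin(m))^2)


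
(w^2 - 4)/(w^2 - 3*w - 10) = (w - 2)/(w - 5)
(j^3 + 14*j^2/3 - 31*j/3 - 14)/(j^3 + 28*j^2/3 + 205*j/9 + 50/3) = 3*(3*j^2 - 4*j - 7)/(9*j^2 + 30*j + 25)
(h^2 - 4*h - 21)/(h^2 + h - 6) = (h - 7)/(h - 2)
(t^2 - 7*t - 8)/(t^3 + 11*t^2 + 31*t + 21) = (t - 8)/(t^2 + 10*t + 21)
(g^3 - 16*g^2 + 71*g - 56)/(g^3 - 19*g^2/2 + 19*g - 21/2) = 2*(g - 8)/(2*g - 3)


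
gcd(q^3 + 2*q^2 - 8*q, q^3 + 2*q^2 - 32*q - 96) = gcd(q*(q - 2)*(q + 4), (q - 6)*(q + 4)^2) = q + 4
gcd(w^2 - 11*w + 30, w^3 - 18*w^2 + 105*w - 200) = w - 5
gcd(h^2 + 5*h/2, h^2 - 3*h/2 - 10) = h + 5/2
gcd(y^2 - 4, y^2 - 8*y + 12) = y - 2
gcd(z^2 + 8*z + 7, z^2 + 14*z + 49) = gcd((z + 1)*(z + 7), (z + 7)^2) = z + 7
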